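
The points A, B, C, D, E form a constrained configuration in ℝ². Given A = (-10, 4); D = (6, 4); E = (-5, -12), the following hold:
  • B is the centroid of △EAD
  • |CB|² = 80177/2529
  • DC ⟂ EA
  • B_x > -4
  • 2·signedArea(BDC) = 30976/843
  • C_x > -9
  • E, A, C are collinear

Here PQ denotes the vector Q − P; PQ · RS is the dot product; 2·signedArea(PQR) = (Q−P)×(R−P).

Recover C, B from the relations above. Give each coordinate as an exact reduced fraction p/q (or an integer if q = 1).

B = (-3, -4/3)
C = (-2410/281, -156/281)

1. C_x = -2410/281  [E, A, C are collinear ∩ DC ⟂ EA]
2. C_y = -156/281  [E, A, C are collinear ∩ DC ⟂ EA]
   → C = (-2410/281, -156/281)
3. B_x = -3  [B is the centroid of △EAD]
4. B_y = -4/3  [B is the centroid of △EAD]
   → B = (-3, -4/3)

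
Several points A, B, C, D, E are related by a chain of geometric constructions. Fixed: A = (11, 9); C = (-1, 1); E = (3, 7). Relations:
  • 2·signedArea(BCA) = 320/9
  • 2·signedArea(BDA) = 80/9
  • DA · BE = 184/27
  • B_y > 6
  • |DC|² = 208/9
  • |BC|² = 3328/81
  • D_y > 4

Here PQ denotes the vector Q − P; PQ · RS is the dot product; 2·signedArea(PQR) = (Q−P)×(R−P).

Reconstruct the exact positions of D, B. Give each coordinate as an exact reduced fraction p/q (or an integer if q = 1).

B = (23/9, 19/3)
D = (5/3, 5)

1. B_x = 23/9  [line -8·x + 12·y + -500/9 = 0 ∩ |BC|² = 3328/81]
2. B_y = 19/3  [line -8·x + 12·y + -500/9 = 0 ∩ |BC|² = 3328/81]
   → B = (23/9, 19/3)
3. D_x = 5/3  [DA · BE = 184/27 ∩ 2·signedArea(BDA) = 80/9]
4. D_y = 5  [DA · BE = 184/27 ∩ 2·signedArea(BDA) = 80/9]
   → D = (5/3, 5)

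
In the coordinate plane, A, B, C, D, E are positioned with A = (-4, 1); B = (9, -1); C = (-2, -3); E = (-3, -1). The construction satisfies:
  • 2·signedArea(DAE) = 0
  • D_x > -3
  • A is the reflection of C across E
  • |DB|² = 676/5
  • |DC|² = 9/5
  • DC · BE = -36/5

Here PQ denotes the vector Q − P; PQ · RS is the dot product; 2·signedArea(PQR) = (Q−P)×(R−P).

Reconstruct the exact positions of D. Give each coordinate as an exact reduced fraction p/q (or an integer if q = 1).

1. D_x = -13/5  [2·signedArea(DAE) = 0 ∩ DC · BE = -36/5]
2. D_y = -9/5  [2·signedArea(DAE) = 0 ∩ DC · BE = -36/5]
   → D = (-13/5, -9/5)

D = (-13/5, -9/5)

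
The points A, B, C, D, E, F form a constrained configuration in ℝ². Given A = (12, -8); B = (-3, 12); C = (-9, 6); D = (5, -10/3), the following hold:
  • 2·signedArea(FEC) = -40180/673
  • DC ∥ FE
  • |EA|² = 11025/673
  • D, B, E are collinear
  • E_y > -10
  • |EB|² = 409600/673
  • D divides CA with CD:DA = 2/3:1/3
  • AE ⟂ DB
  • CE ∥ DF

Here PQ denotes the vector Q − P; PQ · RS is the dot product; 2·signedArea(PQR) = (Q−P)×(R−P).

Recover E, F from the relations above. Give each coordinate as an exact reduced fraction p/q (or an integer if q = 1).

1. E_x = 5661/673  [D, B, E are collinear ∩ AE ⟂ DB]
2. E_y = -6644/673  [D, B, E are collinear ∩ AE ⟂ DB]
   → E = (5661/673, -6644/673)
3. F_x = 15083/673  [DC ∥ FE ∩ CE ∥ DF]
4. F_y = -38776/2019  [DC ∥ FE ∩ CE ∥ DF]
   → F = (15083/673, -38776/2019)

E = (5661/673, -6644/673)
F = (15083/673, -38776/2019)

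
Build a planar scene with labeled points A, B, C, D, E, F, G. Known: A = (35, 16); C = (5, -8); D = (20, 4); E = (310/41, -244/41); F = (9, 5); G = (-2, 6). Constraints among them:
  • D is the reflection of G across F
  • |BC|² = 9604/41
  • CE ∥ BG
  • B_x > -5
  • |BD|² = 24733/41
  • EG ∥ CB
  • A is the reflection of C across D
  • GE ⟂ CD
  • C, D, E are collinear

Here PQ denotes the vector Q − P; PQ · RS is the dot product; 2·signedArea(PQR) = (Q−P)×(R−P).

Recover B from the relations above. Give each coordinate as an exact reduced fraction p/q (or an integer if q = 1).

1. B_x = -187/41  [CE ∥ BG ∩ EG ∥ CB]
2. B_y = 162/41  [CE ∥ BG ∩ EG ∥ CB]
   → B = (-187/41, 162/41)

B = (-187/41, 162/41)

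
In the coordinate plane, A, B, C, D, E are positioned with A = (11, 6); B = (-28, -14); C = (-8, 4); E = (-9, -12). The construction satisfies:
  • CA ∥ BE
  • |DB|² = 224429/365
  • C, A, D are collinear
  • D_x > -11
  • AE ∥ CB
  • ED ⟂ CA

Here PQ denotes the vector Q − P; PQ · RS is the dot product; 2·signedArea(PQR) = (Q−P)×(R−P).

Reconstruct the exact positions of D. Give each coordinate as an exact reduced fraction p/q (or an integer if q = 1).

D = (-3889/365, 1358/365)

1. D_x = -3889/365  [C, A, D are collinear ∩ ED ⟂ CA]
2. D_y = 1358/365  [C, A, D are collinear ∩ ED ⟂ CA]
   → D = (-3889/365, 1358/365)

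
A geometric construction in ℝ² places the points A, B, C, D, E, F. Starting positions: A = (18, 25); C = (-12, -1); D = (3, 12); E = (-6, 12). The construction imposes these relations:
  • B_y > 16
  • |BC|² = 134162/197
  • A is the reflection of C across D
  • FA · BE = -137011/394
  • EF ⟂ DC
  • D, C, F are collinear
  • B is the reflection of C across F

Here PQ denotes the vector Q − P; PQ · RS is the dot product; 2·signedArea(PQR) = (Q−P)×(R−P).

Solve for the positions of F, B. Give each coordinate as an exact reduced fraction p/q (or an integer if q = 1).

1. F_x = -843/394  [D, C, F are collinear ∩ EF ⟂ DC]
2. F_y = 2973/394  [D, C, F are collinear ∩ EF ⟂ DC]
   → F = (-843/394, 2973/394)
3. B_x = 1521/197  [B is the reflection of C across F]
4. B_y = 3170/197  [B is the reflection of C across F]
   → B = (1521/197, 3170/197)

B = (1521/197, 3170/197)
F = (-843/394, 2973/394)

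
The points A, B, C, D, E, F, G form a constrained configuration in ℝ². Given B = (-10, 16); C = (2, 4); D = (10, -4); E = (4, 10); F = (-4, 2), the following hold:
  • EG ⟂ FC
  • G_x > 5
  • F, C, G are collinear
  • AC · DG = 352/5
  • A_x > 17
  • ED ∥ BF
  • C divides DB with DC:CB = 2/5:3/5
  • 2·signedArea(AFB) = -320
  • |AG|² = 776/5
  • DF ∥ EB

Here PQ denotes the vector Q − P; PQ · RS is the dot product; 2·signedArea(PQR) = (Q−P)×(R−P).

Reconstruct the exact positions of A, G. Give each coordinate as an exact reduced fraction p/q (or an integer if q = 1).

1. G_x = 28/5  [F, C, G are collinear ∩ EG ⟂ FC]
2. G_y = 26/5  [F, C, G are collinear ∩ EG ⟂ FC]
   → G = (28/5, 26/5)
3. A_x = 18  [2·signedArea(AFB) = -320 ∩ AC · DG = 352/5]
4. A_y = 4  [2·signedArea(AFB) = -320 ∩ AC · DG = 352/5]
   → A = (18, 4)

A = (18, 4)
G = (28/5, 26/5)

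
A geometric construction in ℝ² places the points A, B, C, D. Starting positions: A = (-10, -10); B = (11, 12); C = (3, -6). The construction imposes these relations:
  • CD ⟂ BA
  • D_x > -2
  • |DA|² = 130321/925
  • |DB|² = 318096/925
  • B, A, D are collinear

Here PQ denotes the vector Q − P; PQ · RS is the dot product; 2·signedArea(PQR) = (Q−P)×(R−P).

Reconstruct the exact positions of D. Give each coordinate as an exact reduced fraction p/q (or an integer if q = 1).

1. D_x = -1669/925  [B, A, D are collinear ∩ CD ⟂ BA]
2. D_y = -1308/925  [B, A, D are collinear ∩ CD ⟂ BA]
   → D = (-1669/925, -1308/925)

D = (-1669/925, -1308/925)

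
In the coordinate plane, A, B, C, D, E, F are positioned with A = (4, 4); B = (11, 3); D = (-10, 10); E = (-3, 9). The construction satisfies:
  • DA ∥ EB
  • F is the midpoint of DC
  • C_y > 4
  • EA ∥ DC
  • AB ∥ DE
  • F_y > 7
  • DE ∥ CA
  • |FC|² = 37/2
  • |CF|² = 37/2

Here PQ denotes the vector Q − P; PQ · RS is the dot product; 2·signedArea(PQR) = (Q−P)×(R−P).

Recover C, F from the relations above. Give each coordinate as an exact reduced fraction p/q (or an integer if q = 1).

C = (-3, 5)
F = (-13/2, 15/2)

1. C_x = -3  [DE ∥ CA ∩ EA ∥ DC]
2. C_y = 5  [DE ∥ CA ∩ EA ∥ DC]
   → C = (-3, 5)
3. F_x = -13/2  [F is the midpoint of DC]
4. F_y = 15/2  [F is the midpoint of DC]
   → F = (-13/2, 15/2)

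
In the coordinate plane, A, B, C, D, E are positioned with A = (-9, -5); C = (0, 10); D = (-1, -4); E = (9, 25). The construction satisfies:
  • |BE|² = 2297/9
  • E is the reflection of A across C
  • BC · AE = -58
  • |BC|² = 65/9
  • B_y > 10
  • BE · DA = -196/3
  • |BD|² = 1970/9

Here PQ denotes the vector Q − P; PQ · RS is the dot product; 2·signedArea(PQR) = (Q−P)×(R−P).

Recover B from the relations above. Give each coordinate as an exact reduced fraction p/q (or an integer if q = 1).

1. B_x = 8/3  [BC · AE = -58 ∩ BE · DA = -196/3]
2. B_y = 31/3  [BC · AE = -58 ∩ BE · DA = -196/3]
   → B = (8/3, 31/3)

B = (8/3, 31/3)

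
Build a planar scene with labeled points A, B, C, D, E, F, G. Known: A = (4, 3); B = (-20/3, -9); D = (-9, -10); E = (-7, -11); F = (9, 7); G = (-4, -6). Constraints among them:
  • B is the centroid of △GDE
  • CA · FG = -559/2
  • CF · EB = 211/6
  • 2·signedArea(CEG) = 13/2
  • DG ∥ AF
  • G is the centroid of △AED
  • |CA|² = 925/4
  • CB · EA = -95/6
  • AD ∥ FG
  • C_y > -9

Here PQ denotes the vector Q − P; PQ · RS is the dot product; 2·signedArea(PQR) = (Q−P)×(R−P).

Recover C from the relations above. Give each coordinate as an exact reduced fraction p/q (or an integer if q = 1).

C = (-13/2, -8)

1. C_x = -13/2  [CB · EA = -95/6 ∩ CF · EB = 211/6]
2. C_y = -8  [CB · EA = -95/6 ∩ CF · EB = 211/6]
   → C = (-13/2, -8)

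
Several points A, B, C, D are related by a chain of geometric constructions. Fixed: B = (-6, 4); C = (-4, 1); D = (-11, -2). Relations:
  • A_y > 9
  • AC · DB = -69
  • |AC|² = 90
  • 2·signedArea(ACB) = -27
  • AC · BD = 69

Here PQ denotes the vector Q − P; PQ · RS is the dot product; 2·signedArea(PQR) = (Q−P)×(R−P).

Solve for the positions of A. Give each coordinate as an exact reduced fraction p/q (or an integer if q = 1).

1. A_x = -1  [AC · BD = 69 ∩ 2·signedArea(ACB) = -27]
2. A_y = 10  [AC · BD = 69 ∩ 2·signedArea(ACB) = -27]
   → A = (-1, 10)

A = (-1, 10)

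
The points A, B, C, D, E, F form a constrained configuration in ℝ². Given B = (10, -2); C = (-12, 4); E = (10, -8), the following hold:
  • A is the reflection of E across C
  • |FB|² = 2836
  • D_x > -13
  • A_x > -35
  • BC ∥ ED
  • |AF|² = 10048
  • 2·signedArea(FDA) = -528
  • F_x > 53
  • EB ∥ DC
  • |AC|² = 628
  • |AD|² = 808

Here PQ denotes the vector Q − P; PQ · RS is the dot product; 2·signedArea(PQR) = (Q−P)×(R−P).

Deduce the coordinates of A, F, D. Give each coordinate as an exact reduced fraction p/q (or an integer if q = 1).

A = (-34, 16)
D = (-12, -2)
F = (54, -32)

1. A_x = -34  [A is the reflection of E across C]
2. A_y = 16  [A is the reflection of E across C]
   → A = (-34, 16)
3. D_x = -12  [EB ∥ DC ∩ BC ∥ ED]
4. D_y = -2  [EB ∥ DC ∩ BC ∥ ED]
   → D = (-12, -2)
5. F_x = 54  [line -18·x + -22·y + 268 = 0 ∩ |FB|² = 2836]
6. F_y = -32  [line -18·x + -22·y + 268 = 0 ∩ |FB|² = 2836]
   → F = (54, -32)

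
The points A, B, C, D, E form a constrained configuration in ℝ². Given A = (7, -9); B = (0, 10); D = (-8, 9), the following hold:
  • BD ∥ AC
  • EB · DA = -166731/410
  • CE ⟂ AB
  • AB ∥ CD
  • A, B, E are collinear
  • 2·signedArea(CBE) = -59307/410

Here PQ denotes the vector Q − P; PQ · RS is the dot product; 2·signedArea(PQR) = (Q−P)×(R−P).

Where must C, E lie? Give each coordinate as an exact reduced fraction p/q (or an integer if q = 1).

C = (-1, -10)
E = (2611/410, -2987/410)

1. C_x = -1  [AB ∥ CD ∩ BD ∥ AC]
2. C_y = -10  [AB ∥ CD ∩ BD ∥ AC]
   → C = (-1, -10)
3. E_x = 2611/410  [A, B, E are collinear ∩ CE ⟂ AB]
4. E_y = -2987/410  [A, B, E are collinear ∩ CE ⟂ AB]
   → E = (2611/410, -2987/410)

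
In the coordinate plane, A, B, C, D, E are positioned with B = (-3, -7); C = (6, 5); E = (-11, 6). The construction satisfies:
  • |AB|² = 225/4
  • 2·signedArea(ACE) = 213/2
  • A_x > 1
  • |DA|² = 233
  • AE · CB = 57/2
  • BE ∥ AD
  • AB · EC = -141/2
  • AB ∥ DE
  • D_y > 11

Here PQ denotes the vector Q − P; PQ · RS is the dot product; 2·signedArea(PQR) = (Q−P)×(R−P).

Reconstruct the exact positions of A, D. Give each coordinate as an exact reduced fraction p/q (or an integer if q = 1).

1. A_x = 3/2  [AB · EC = -141/2 ∩ AE · CB = 57/2]
2. A_y = -1  [AB · EC = -141/2 ∩ AE · CB = 57/2]
   → A = (3/2, -1)
3. D_x = -13/2  [AB ∥ DE ∩ BE ∥ AD]
4. D_y = 12  [AB ∥ DE ∩ BE ∥ AD]
   → D = (-13/2, 12)

A = (3/2, -1)
D = (-13/2, 12)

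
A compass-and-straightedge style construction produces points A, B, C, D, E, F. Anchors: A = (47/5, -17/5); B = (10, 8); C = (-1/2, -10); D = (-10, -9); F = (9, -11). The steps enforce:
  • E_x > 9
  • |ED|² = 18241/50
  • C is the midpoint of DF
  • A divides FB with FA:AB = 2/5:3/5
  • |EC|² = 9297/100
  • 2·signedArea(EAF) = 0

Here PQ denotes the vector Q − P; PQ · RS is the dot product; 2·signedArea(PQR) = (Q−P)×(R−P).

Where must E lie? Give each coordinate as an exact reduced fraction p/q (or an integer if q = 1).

E = (91/10, -91/10)

1. E_x = 91/10  [line 38/5·x + -2/5·y + -364/5 = 0 ∩ |EC|² = 9297/100]
2. E_y = -91/10  [line 38/5·x + -2/5·y + -364/5 = 0 ∩ |EC|² = 9297/100]
   → E = (91/10, -91/10)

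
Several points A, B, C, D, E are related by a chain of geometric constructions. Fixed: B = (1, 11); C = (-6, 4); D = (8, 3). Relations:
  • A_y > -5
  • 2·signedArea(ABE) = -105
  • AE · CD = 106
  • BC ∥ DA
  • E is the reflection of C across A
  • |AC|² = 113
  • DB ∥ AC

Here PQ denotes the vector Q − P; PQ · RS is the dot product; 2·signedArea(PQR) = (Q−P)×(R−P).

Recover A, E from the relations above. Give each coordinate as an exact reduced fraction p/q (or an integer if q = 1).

1. A_x = 1  [DB ∥ AC ∩ BC ∥ DA]
2. A_y = -4  [DB ∥ AC ∩ BC ∥ DA]
   → A = (1, -4)
3. E_x = 8  [E is the reflection of C across A]
4. E_y = -12  [E is the reflection of C across A]
   → E = (8, -12)

A = (1, -4)
E = (8, -12)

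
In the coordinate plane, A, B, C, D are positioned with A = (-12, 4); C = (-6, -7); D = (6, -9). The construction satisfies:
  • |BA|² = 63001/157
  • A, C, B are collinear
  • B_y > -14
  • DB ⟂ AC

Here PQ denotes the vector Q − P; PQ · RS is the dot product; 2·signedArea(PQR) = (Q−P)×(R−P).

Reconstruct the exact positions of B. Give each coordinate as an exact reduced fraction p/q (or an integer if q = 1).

1. B_x = -378/157  [A, C, B are collinear ∩ DB ⟂ AC]
2. B_y = -2133/157  [A, C, B are collinear ∩ DB ⟂ AC]
   → B = (-378/157, -2133/157)

B = (-378/157, -2133/157)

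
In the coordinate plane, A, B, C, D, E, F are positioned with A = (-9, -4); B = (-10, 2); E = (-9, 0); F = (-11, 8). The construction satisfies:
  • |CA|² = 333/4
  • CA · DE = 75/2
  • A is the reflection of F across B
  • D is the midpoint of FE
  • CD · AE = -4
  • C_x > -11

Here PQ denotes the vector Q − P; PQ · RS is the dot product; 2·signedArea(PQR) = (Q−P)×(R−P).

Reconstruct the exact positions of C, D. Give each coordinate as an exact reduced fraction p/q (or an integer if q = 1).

1. D_x = -10  [D is the midpoint of FE]
2. D_y = 4  [D is the midpoint of FE]
   → D = (-10, 4)
3. C_x = -21/2  [CD · AE = -4 ∩ CA · DE = 75/2]
4. C_y = 5  [CD · AE = -4 ∩ CA · DE = 75/2]
   → C = (-21/2, 5)

C = (-21/2, 5)
D = (-10, 4)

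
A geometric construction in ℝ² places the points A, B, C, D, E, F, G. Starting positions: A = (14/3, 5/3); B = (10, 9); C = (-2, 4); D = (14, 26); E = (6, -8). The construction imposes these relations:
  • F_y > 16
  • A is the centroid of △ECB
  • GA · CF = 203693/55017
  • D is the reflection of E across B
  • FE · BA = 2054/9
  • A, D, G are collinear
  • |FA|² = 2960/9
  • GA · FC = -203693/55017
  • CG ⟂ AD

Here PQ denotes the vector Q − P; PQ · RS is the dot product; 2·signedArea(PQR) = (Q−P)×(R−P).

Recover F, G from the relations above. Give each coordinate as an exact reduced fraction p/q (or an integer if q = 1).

1. F_x = 46/3  [line 16/3·x + 22/3·y + -1814/9 = 0 ∩ |FA|² = 2960/9]
2. F_y = 49/3  [line 16/3·x + 22/3·y + -1814/9 = 0 ∩ |FA|² = 2960/9]
   → F = (46/3, 49/3)
3. G_x = 28070/6113  [A, D, G are collinear ∩ CG ⟂ AD]
4. G_y = 8996/6113  [A, D, G are collinear ∩ CG ⟂ AD]
   → G = (28070/6113, 8996/6113)

F = (46/3, 49/3)
G = (28070/6113, 8996/6113)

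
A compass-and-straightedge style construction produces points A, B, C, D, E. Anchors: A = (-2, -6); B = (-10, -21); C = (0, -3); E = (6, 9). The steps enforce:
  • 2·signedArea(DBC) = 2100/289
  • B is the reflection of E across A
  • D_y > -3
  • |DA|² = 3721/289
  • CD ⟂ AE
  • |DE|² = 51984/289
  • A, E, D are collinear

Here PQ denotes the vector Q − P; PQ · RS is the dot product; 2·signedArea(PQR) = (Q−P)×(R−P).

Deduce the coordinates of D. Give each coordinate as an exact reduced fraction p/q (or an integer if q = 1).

1. D_x = -90/289  [A, E, D are collinear ∩ CD ⟂ AE]
2. D_y = -819/289  [A, E, D are collinear ∩ CD ⟂ AE]
   → D = (-90/289, -819/289)

D = (-90/289, -819/289)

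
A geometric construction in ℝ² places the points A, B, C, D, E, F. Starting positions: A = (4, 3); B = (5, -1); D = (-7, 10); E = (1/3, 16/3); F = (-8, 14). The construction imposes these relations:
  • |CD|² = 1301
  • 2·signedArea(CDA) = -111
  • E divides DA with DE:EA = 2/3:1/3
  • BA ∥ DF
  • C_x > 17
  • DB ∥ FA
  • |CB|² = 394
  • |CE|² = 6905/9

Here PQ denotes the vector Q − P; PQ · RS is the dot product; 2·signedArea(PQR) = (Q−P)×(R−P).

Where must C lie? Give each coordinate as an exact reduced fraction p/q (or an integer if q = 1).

1. C_x = 18  [line 7·x + 11·y + 50 = 0 ∩ |CE|² = 6905/9]
2. C_y = -16  [line 7·x + 11·y + 50 = 0 ∩ |CE|² = 6905/9]
   → C = (18, -16)

C = (18, -16)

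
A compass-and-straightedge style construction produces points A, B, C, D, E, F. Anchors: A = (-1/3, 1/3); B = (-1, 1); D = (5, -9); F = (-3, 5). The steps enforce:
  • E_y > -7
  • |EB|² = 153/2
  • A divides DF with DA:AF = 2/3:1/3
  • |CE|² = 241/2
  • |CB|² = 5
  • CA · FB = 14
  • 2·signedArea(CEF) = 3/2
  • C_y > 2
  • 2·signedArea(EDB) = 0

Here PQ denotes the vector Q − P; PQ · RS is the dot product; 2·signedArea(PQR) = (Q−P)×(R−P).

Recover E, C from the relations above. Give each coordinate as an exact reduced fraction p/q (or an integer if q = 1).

C = (-2, 3)
E = (7/2, -13/2)

1. C_x = -2  [line -2·x + 4·y + -16 = 0 ∩ |CB|² = 5]
2. C_y = 3  [line -2·x + 4·y + -16 = 0 ∩ |CB|² = 5]
   → C = (-2, 3)
3. E_x = 7/2  [2·signedArea(EDB) = 0 ∩ 2·signedArea(CEF) = 3/2]
4. E_y = -13/2  [2·signedArea(EDB) = 0 ∩ 2·signedArea(CEF) = 3/2]
   → E = (7/2, -13/2)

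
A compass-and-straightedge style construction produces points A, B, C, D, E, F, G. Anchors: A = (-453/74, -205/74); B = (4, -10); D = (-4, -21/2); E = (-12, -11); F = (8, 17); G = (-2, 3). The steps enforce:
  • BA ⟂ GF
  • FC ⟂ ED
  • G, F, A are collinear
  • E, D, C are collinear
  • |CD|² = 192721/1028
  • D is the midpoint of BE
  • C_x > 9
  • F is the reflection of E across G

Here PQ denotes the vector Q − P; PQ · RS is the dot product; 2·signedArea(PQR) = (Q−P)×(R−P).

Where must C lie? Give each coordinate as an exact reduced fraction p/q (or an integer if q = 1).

1. C_x = 2484/257  [E, D, C are collinear ∩ FC ⟂ ED]
2. C_y = -2479/257  [E, D, C are collinear ∩ FC ⟂ ED]
   → C = (2484/257, -2479/257)

C = (2484/257, -2479/257)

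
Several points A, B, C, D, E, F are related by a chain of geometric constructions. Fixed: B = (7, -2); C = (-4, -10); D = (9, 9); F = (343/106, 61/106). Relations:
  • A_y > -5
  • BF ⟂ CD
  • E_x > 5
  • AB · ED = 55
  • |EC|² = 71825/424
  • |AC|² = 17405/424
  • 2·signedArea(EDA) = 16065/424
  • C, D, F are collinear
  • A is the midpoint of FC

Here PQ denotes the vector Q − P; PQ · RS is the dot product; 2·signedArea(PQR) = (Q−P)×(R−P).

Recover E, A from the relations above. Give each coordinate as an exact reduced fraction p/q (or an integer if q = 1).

A = (-81/212, -999/212)
E = (1085/212, -151/212)

1. A_x = -81/212  [A is the midpoint of FC]
2. A_y = -999/212  [A is the midpoint of FC]
   → A = (-81/212, -999/212)
3. E_x = 1085/212  [2·signedArea(EDA) = 16065/424 ∩ AB · ED = 55]
4. E_y = -151/212  [2·signedArea(EDA) = 16065/424 ∩ AB · ED = 55]
   → E = (1085/212, -151/212)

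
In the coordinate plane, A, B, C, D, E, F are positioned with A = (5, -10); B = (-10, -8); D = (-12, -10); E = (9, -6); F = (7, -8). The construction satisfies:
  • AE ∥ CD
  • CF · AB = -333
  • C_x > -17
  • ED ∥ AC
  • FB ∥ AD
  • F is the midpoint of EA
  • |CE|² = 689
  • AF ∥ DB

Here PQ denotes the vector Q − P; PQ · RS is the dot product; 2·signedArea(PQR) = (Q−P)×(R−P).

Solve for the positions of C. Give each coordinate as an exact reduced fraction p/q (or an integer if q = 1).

C = (-16, -14)

1. C_x = -16  [AE ∥ CD ∩ ED ∥ AC]
2. C_y = -14  [AE ∥ CD ∩ ED ∥ AC]
   → C = (-16, -14)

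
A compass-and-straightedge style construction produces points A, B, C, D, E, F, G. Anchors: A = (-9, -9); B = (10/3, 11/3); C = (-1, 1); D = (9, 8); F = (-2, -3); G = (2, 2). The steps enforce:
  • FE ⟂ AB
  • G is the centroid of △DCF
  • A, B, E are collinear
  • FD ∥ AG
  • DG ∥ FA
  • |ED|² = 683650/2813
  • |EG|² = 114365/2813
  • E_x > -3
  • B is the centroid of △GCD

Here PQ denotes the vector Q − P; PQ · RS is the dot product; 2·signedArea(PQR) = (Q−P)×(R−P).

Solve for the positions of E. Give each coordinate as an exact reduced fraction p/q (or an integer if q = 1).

E = (-7298/2813, -6811/2813)

1. E_x = -7298/2813  [A, B, E are collinear ∩ FE ⟂ AB]
2. E_y = -6811/2813  [A, B, E are collinear ∩ FE ⟂ AB]
   → E = (-7298/2813, -6811/2813)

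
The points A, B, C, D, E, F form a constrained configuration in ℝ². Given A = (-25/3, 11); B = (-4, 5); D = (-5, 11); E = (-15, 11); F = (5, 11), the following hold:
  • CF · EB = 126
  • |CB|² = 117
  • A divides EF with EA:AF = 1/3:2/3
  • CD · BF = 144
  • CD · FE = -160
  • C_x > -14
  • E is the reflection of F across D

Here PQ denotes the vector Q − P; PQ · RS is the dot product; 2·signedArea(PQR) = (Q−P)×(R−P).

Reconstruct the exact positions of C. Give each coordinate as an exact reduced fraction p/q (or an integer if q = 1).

C = (-13, -1)

1. C_x = -13  [CD · BF = 144 ∩ CF · EB = 126]
2. C_y = -1  [CD · BF = 144 ∩ CF · EB = 126]
   → C = (-13, -1)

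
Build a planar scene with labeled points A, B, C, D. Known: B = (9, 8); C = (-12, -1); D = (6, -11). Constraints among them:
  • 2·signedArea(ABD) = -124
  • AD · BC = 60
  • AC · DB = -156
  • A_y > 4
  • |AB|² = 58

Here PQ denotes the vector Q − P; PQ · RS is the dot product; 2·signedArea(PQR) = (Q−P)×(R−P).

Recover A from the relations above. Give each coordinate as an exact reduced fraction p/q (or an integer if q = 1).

A = (2, 5)

1. A_x = 2  [AD · BC = 60 ∩ AC · DB = -156]
2. A_y = 5  [AD · BC = 60 ∩ AC · DB = -156]
   → A = (2, 5)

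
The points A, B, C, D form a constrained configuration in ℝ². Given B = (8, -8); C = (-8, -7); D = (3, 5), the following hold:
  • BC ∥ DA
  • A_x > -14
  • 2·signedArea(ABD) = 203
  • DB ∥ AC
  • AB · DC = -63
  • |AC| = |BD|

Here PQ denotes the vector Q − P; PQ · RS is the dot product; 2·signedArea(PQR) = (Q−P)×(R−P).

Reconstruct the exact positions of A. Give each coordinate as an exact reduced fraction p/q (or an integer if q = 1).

1. A_x = -13  [DB ∥ AC ∩ BC ∥ DA]
2. A_y = 6  [DB ∥ AC ∩ BC ∥ DA]
   → A = (-13, 6)

A = (-13, 6)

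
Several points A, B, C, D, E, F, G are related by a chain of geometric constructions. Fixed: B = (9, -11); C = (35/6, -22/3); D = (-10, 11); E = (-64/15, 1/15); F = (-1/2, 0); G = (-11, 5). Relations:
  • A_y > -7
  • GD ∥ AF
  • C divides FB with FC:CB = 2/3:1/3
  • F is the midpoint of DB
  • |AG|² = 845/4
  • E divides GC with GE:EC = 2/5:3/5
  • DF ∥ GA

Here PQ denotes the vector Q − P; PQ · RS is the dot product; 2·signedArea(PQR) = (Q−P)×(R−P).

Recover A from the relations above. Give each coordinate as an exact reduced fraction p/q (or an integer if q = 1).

A = (-3/2, -6)

1. A_x = -3/2  [GD ∥ AF ∩ DF ∥ GA]
2. A_y = -6  [GD ∥ AF ∩ DF ∥ GA]
   → A = (-3/2, -6)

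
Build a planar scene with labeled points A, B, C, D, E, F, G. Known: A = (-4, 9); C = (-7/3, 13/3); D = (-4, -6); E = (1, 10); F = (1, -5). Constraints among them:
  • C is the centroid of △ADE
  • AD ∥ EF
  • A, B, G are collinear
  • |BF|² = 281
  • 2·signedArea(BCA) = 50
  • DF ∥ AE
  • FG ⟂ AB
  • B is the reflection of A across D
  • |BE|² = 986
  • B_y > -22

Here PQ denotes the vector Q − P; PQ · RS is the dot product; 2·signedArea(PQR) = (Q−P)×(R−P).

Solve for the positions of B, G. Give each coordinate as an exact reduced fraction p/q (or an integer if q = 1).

1. B_x = -4  [B is the reflection of A across D]
2. B_y = -21  [B is the reflection of A across D]
   → B = (-4, -21)
3. G_x = -4  [A, B, G are collinear ∩ FG ⟂ AB]
4. G_y = -5  [A, B, G are collinear ∩ FG ⟂ AB]
   → G = (-4, -5)

B = (-4, -21)
G = (-4, -5)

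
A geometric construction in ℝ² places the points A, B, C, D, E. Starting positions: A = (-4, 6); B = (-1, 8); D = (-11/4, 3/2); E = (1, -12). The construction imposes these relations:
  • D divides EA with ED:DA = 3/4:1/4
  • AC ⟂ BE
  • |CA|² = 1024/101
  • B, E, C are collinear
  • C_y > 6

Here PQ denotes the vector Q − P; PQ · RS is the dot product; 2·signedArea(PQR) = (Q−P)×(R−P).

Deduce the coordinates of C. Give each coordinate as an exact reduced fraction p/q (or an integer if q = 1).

1. C_x = -84/101  [B, E, C are collinear ∩ AC ⟂ BE]
2. C_y = 638/101  [B, E, C are collinear ∩ AC ⟂ BE]
   → C = (-84/101, 638/101)

C = (-84/101, 638/101)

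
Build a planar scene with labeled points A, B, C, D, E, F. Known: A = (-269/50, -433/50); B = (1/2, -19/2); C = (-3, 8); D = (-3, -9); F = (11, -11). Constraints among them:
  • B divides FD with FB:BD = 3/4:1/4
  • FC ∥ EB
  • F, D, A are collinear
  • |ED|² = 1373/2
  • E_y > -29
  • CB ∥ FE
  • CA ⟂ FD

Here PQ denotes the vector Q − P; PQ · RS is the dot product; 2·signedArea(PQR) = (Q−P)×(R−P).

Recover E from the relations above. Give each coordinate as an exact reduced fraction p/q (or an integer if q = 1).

E = (29/2, -57/2)

1. E_x = 29/2  [FC ∥ EB ∩ CB ∥ FE]
2. E_y = -57/2  [FC ∥ EB ∩ CB ∥ FE]
   → E = (29/2, -57/2)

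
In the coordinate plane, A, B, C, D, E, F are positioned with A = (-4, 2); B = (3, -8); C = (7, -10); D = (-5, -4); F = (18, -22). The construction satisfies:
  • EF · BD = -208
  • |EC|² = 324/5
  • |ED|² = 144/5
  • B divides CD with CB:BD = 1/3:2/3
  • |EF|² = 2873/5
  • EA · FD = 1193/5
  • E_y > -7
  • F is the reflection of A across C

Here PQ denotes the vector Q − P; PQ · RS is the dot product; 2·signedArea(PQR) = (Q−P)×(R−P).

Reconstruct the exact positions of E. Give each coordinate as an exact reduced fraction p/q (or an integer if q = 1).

1. E_x = -1/5  [EA · FD = 1193/5 ∩ EF · BD = -208]
2. E_y = -32/5  [EA · FD = 1193/5 ∩ EF · BD = -208]
   → E = (-1/5, -32/5)

E = (-1/5, -32/5)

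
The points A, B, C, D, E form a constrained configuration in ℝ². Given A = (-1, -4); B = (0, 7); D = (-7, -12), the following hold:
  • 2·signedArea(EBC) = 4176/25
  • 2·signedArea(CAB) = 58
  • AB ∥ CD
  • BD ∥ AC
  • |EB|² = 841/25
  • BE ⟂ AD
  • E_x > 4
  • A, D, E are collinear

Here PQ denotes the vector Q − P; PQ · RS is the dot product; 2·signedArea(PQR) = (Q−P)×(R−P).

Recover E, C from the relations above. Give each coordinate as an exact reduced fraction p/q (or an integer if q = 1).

1. E_x = 116/25  [A, D, E are collinear ∩ BE ⟂ AD]
2. E_y = 88/25  [A, D, E are collinear ∩ BE ⟂ AD]
   → E = (116/25, 88/25)
3. C_x = -8  [AB ∥ CD ∩ BD ∥ AC]
4. C_y = -23  [AB ∥ CD ∩ BD ∥ AC]
   → C = (-8, -23)

C = (-8, -23)
E = (116/25, 88/25)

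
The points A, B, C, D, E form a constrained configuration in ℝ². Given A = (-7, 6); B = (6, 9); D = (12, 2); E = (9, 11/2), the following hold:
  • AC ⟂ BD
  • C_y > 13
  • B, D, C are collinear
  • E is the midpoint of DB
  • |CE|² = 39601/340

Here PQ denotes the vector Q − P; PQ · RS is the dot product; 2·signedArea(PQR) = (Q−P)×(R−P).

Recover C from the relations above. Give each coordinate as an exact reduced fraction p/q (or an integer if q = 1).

C = (168/85, 1164/85)

1. C_x = 168/85  [B, D, C are collinear ∩ AC ⟂ BD]
2. C_y = 1164/85  [B, D, C are collinear ∩ AC ⟂ BD]
   → C = (168/85, 1164/85)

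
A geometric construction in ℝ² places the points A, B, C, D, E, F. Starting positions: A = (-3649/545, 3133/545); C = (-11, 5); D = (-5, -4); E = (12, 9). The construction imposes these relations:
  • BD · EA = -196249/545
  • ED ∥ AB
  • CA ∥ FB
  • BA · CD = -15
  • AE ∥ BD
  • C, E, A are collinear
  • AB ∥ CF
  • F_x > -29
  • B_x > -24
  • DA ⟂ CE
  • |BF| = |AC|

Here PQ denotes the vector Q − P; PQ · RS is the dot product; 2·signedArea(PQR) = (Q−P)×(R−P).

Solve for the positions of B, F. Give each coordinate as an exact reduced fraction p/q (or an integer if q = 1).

1. B_x = -12914/545  [AE ∥ BD ∩ ED ∥ AB]
2. B_y = -3952/545  [AE ∥ BD ∩ ED ∥ AB]
   → B = (-12914/545, -3952/545)
3. F_x = -28  [CA ∥ FB ∩ AB ∥ CF]
4. F_y = -8  [CA ∥ FB ∩ AB ∥ CF]
   → F = (-28, -8)

B = (-12914/545, -3952/545)
F = (-28, -8)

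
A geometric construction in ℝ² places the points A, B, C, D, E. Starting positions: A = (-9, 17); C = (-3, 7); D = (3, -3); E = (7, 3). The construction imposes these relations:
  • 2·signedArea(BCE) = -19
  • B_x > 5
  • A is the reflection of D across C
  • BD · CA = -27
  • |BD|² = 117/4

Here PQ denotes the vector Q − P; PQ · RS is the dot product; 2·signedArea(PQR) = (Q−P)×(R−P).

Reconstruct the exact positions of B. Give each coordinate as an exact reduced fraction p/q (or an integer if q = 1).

B = (6, 3/2)

1. B_x = 6  [BD · CA = -27 ∩ 2·signedArea(BCE) = -19]
2. B_y = 3/2  [BD · CA = -27 ∩ 2·signedArea(BCE) = -19]
   → B = (6, 3/2)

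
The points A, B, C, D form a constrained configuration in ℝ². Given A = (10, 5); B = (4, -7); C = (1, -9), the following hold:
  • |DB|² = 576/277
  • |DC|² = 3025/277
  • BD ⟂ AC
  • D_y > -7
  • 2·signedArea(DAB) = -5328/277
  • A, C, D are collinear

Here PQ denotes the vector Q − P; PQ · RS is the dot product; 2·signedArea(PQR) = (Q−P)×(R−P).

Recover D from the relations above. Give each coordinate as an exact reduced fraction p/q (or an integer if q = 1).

1. D_x = 772/277  [A, C, D are collinear ∩ BD ⟂ AC]
2. D_y = -1723/277  [A, C, D are collinear ∩ BD ⟂ AC]
   → D = (772/277, -1723/277)

D = (772/277, -1723/277)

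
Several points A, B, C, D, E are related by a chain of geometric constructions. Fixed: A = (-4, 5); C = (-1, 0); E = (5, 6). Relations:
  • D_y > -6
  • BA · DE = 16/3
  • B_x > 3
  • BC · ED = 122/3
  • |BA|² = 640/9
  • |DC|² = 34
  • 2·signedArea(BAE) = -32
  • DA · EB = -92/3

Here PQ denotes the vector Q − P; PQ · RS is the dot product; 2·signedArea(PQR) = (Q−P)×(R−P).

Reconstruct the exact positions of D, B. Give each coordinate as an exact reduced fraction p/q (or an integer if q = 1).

1. B_x = 4  [line -1·x + 9·y + -17 = 0 ∩ |BA|² = 640/9]
2. B_y = 7/3  [line -1·x + 9·y + -17 = 0 ∩ |BA|² = 640/9]
   → B = (4, 7/3)
3. D_x = 2  [DA · EB = -92/3 ∩ BC · ED = 122/3]
4. D_y = -5  [DA · EB = -92/3 ∩ BC · ED = 122/3]
   → D = (2, -5)

B = (4, 7/3)
D = (2, -5)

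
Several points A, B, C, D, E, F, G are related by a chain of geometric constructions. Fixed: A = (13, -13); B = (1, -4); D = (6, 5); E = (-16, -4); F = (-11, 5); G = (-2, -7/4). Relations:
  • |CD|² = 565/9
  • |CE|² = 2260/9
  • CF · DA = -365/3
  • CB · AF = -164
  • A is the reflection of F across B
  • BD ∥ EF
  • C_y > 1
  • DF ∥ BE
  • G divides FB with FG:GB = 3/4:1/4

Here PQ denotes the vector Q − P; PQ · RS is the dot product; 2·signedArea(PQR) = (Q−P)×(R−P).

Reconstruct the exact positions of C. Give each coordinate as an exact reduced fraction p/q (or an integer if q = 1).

1. C_x = -4/3  [CB · AF = -164 ∩ CF · DA = -365/3]
2. C_y = 2  [CB · AF = -164 ∩ CF · DA = -365/3]
   → C = (-4/3, 2)

C = (-4/3, 2)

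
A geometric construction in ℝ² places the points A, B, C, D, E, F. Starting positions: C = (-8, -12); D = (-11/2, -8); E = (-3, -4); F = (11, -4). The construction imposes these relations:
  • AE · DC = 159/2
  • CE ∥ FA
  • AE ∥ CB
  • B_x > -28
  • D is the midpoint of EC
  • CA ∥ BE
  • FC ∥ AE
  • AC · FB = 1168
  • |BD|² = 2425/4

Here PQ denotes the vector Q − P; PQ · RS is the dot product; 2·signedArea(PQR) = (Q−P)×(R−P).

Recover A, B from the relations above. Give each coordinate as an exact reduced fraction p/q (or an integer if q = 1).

A = (16, 4)
B = (-27, -20)

1. A_x = 16  [FC ∥ AE ∩ CE ∥ FA]
2. A_y = 4  [FC ∥ AE ∩ CE ∥ FA]
   → A = (16, 4)
3. B_x = -27  [CA ∥ BE ∩ AE ∥ CB]
4. B_y = -20  [CA ∥ BE ∩ AE ∥ CB]
   → B = (-27, -20)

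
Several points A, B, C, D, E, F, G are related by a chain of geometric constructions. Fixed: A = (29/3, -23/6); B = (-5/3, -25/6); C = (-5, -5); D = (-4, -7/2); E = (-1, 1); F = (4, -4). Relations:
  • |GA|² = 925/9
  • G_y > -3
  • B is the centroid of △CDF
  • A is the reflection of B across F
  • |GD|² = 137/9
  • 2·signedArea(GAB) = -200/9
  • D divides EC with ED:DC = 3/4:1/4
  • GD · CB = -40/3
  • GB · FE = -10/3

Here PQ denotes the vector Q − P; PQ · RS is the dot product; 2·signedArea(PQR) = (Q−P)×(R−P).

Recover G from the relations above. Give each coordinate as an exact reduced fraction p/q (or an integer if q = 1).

G = (-1/3, -13/6)

1. G_x = -1/3  [GB · FE = -10/3 ∩ GD · CB = -40/3]
2. G_y = -13/6  [GB · FE = -10/3 ∩ GD · CB = -40/3]
   → G = (-1/3, -13/6)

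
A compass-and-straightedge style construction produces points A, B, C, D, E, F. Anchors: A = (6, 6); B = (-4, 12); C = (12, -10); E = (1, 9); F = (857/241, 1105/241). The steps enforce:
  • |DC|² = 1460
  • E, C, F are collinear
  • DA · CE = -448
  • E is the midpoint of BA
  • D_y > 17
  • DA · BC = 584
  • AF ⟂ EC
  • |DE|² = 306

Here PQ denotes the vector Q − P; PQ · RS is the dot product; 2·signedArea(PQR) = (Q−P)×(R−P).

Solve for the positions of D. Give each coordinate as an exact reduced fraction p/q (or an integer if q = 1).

1. D_x = -14  [DA · CE = -448 ∩ DA · BC = 584]
2. D_y = 18  [DA · CE = -448 ∩ DA · BC = 584]
   → D = (-14, 18)

D = (-14, 18)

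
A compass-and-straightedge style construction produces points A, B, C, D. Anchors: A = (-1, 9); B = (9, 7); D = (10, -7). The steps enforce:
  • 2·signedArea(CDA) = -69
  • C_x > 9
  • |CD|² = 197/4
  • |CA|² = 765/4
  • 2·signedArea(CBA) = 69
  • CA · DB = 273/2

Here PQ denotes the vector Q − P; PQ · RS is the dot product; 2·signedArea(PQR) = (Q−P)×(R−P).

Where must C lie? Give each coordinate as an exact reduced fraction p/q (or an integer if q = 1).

1. C_x = 19/2  [2·signedArea(CDA) = -69 ∩ CA · DB = 273/2]
2. C_y = 0  [2·signedArea(CDA) = -69 ∩ CA · DB = 273/2]
   → C = (19/2, 0)

C = (19/2, 0)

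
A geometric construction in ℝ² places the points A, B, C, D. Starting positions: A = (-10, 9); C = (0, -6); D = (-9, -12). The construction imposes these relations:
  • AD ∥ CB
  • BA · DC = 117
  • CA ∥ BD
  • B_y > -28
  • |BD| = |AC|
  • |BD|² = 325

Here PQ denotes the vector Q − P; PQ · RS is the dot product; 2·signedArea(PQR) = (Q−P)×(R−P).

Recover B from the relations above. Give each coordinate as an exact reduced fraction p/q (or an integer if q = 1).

B = (1, -27)

1. B_x = 1  [CA ∥ BD ∩ AD ∥ CB]
2. B_y = -27  [CA ∥ BD ∩ AD ∥ CB]
   → B = (1, -27)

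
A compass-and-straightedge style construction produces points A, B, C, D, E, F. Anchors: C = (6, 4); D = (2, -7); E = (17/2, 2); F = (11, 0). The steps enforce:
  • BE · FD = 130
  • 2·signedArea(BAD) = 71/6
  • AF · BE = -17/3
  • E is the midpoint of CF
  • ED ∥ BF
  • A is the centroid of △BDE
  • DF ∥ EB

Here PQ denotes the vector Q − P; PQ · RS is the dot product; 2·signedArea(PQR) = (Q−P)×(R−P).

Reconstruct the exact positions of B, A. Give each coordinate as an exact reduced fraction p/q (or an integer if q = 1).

A = (28/3, 4/3)
B = (35/2, 9)

1. B_x = 35/2  [ED ∥ BF ∩ DF ∥ EB]
2. B_y = 9  [ED ∥ BF ∩ DF ∥ EB]
   → B = (35/2, 9)
3. A_x = 28/3  [A is the centroid of △BDE]
4. A_y = 4/3  [A is the centroid of △BDE]
   → A = (28/3, 4/3)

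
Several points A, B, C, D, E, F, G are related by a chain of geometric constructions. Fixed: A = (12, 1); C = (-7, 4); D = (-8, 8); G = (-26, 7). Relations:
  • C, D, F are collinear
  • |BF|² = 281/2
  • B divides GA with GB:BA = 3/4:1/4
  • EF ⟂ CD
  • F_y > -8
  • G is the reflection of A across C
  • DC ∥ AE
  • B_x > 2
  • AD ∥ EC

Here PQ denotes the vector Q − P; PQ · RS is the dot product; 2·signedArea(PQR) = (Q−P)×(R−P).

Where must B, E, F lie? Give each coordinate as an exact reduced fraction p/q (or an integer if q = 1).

1. B_x = 5/2  [B divides GA with GB:BA = 3/4:1/4]
2. B_y = 5/2  [B divides GA with GB:BA = 3/4:1/4]
   → B = (5/2, 5/2)
3. E_x = 13  [AD ∥ EC ∩ DC ∥ AE]
4. E_y = -3  [AD ∥ EC ∩ DC ∥ AE]
   → E = (13, -3)
5. F_x = -71/17  [C, D, F are collinear ∩ EF ⟂ CD]
6. F_y = -124/17  [C, D, F are collinear ∩ EF ⟂ CD]
   → F = (-71/17, -124/17)

B = (5/2, 5/2)
E = (13, -3)
F = (-71/17, -124/17)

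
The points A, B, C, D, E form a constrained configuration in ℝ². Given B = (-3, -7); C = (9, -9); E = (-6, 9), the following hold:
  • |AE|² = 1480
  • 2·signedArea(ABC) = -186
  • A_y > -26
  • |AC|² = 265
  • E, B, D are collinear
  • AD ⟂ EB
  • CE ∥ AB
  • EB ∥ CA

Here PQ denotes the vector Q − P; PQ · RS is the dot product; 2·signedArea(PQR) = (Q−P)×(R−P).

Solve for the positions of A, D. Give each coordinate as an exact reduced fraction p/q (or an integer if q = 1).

A = (12, -25)
D = (204/265, -7183/265)

1. A_x = 12  [CE ∥ AB ∩ EB ∥ CA]
2. A_y = -25  [CE ∥ AB ∩ EB ∥ CA]
   → A = (12, -25)
3. D_x = 204/265  [E, B, D are collinear ∩ AD ⟂ EB]
4. D_y = -7183/265  [E, B, D are collinear ∩ AD ⟂ EB]
   → D = (204/265, -7183/265)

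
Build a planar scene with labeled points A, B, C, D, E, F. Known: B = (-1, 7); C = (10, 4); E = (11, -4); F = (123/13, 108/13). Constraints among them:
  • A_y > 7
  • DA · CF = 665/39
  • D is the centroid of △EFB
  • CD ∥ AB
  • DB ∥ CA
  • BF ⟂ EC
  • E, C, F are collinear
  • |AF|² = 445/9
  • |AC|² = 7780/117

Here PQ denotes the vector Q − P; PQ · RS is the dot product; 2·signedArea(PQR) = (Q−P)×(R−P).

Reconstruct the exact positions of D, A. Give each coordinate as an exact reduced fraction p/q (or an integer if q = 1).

A = (98/39, 94/13)
D = (253/39, 49/13)

1. D_x = 253/39  [D is the centroid of △EFB]
2. D_y = 49/13  [D is the centroid of △EFB]
   → D = (253/39, 49/13)
3. A_x = 98/39  [CD ∥ AB ∩ DB ∥ CA]
4. A_y = 94/13  [CD ∥ AB ∩ DB ∥ CA]
   → A = (98/39, 94/13)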